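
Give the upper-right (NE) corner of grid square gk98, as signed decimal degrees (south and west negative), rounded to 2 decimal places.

Field G=6, K=10: +6·20° lon, +10·10° lat → SW at lon -60°, lat 10°.
Square 9, 8: +9·2° lon, +8·1° lat → SW at lon -42°, lat 18°.
Cell spans 2° lon × 1° lat. NE corner is SW corner plus one full cell.
latitude 19.00, longitude -40.00.

19.00, -40.00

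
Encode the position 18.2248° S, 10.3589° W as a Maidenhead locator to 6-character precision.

IH41ts

Offset from 180°W / 90°S: lon 169.6411°, lat 71.7752°.
Field: 169.6411/20 → 8 → I, 71.7752/10 → 7 → H; chars IH.
Square: 9.6411/2 → 4, 1.7752/1 → 1; chars 41.
Subsquare: 1.6411/0.0833333 → 19 → t, 0.7752/0.0416667 → 18 → s; chars ts.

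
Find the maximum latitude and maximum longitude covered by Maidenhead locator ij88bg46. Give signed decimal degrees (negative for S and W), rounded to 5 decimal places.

8.27917, -3.87500

Field I=8, J=9: +8·20° lon, +9·10° lat → SW at lon -20°, lat 0°.
Square 8, 8: +8·2° lon, +8·1° lat → SW at lon -4°, lat 8°.
Subsquare b=1, g=6: +1·0.0833333° lon, +6·0.0416667° lat → SW at lon -3.91667°, lat 8.25°.
Extended square 4, 6: +4·0.00833333° lon, +6·0.00416667° lat → SW at lon -3.88333°, lat 8.275°.
Cell spans 0.00833333° lon × 0.00416667° lat. NE corner is SW corner plus one full cell.
latitude 8.27917, longitude -3.87500.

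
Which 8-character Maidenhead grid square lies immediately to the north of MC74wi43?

Latitude extended square 3; +1 → 4.
The longitude characters are unchanged.

MC74wi44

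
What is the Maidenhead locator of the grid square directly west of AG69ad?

AG59xd

Longitude subsquare a = 0; −1 → -1, wraps to 23 = x, carry into square.
Longitude square 6; −1 → 5.
The latitude characters are unchanged.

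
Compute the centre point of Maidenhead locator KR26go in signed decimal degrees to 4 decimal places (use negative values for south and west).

86.6042, 24.5417

Field K=10, R=17: +10·20° lon, +17·10° lat → SW at lon 20°, lat 80°.
Square 2, 6: +2·2° lon, +6·1° lat → SW at lon 24°, lat 86°.
Subsquare g=6, o=14: +6·0.0833333° lon, +14·0.0416667° lat → SW at lon 24.5°, lat 86.5833°.
Cell spans 0.0833333° lon × 0.0416667° lat. Centre is SW corner plus half of each.
latitude 86.6042, longitude 24.5417.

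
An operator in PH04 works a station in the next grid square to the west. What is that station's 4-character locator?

OH94

Longitude square 0; −1 → -1, wraps to 9, carry into field.
Longitude field P = 15; −1 → 14 = O.
The latitude characters are unchanged.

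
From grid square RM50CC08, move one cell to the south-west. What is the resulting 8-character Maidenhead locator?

Longitude extended square 0; −1 → -1, wraps to 9, carry into subsquare.
Longitude subsquare c = 2; −1 → 1 = b.
Latitude extended square 8; −1 → 7.

RM50bc97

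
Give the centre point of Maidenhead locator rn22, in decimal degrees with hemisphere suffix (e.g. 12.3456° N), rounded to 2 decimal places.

Field R=17, N=13: +17·20° lon, +13·10° lat → SW at lon 160°, lat 40°.
Square 2, 2: +2·2° lon, +2·1° lat → SW at lon 164°, lat 42°.
Cell spans 2° lon × 1° lat. Centre is SW corner plus half of each.
latitude 42.50° N, longitude 165.00° E.

42.50° N, 165.00° E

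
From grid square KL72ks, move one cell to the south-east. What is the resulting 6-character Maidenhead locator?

Longitude subsquare k = 10; +1 → 11 = l.
Latitude subsquare s = 18; −1 → 17 = r.

KL72lr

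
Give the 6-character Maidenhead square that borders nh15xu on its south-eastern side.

NH25at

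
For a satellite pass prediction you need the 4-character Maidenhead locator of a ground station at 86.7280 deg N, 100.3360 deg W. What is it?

Shift to the Maidenhead origin (180°W, 90°S): lon 79.66, lat 176.73.
Field: 79.66/20 → 3 → D, 176.73/10 → 17 → R; chars DR.
Square: 19.66/2 → 9, 6.73/1 → 6; chars 96.

DR96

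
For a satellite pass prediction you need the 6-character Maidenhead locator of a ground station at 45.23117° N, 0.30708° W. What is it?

IN95uf

Shift to the Maidenhead origin (180°W, 90°S): lon 179.6929, lat 135.2312.
Field: 179.6929/20 → 8 → I, 135.2312/10 → 13 → N; chars IN.
Square: 19.6929/2 → 9, 5.2312/1 → 5; chars 95.
Subsquare: 1.6929/0.0833333 → 20 → u, 0.2312/0.0416667 → 5 → f; chars uf.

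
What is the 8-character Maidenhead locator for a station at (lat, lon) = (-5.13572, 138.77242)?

PI94ju27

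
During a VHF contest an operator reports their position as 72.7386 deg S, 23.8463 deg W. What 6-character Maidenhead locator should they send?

HB87bg

Shift to the Maidenhead origin (180°W, 90°S): lon 156.1537, lat 17.2614.
Field (20°×10°, letters A–R): lon ⌊156.1537/20⌋ = 7 → H; lat ⌊17.2614/10⌋ = 1 → B.
Square (2°×1°, digits 0–9): lon ⌊16.1537/2⌋ = 8; lat ⌊7.2614/1⌋ = 7.
Subsquare (5′×2.5′, letters a–x): lon ⌊0.1537/0.0833333⌋ = 1 → b; lat ⌊0.2614/0.0416667⌋ = 6 → g.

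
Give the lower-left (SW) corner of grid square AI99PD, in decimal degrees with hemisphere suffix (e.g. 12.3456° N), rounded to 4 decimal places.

Field A=0, I=8: +0·20° lon, +8·10° lat → SW at lon -180°, lat -10°.
Square 9, 9: +9·2° lon, +9·1° lat → SW at lon -162°, lat -1°.
Subsquare p=15, d=3: +15·0.0833333° lon, +3·0.0416667° lat → SW at lon -160.75°, lat -0.875°.
latitude 0.8750° S, longitude 160.7500° W.

0.8750° S, 160.7500° W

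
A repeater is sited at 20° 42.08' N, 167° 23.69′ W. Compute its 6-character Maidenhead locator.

AL60hq

Add 180° to longitude and 90° to latitude: 12.6052, 110.7013.
Field: 12.6052/20 → 0 → A, 110.7013/10 → 11 → L; chars AL.
Square: 12.6052/2 → 6, 0.7013/1 → 0; chars 60.
Subsquare: 0.6052/0.0833333 → 7 → h, 0.7013/0.0416667 → 16 → q; chars hq.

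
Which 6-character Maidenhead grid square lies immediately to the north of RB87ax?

Latitude subsquare x = 23; +1 → 24, wraps to 0 = a, carry into square.
Latitude square 7; +1 → 8.
The longitude characters are unchanged.

RB88aa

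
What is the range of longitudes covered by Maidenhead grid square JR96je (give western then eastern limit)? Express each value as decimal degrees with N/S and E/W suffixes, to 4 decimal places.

18.7500° E, 18.8333° E

Field J=9, R=17: +9·20° lon, +17·10° lat → SW at lon 0°, lat 80°.
Square 9, 6: +9·2° lon, +6·1° lat → SW at lon 18°, lat 86°.
Subsquare j=9, e=4: +9·0.0833333° lon, +4·0.0416667° lat → SW at lon 18.75°, lat 86.1667°.
Cell spans 0.0833333° lon × 0.0416667° lat.
west 18.7500° E, east 18.8333° E.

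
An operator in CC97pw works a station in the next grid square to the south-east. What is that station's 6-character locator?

CC97qv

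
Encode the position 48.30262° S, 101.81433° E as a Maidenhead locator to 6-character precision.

Offset from 180°W / 90°S: lon 281.8143°, lat 41.6974°.
Field (20°×10°, letters A–R): 281.8143/20 → 14 → O, 41.6974/10 → 4 → E; chars OE.
Square (2°×1°, digits 0–9): 1.8143/2 → 0, 1.6974/1 → 1; chars 01.
Subsquare (5′×2.5′, letters a–x): 1.8143/0.0833333 → 21 → v, 0.6974/0.0416667 → 16 → q; chars vq.

OE01vq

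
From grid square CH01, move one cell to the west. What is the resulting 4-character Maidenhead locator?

Longitude square 0; −1 → -1, wraps to 9, carry into field.
Longitude field C = 2; −1 → 1 = B.
The latitude characters are unchanged.

BH91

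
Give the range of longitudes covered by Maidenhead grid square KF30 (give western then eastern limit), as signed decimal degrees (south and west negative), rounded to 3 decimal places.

Field K=10, F=5: +10·20° lon, +5·10° lat → SW at lon 20°, lat -40°.
Square 3, 0: +3·2° lon, +0·1° lat → SW at lon 26°, lat -40°.
Cell spans 2° lon × 1° lat.
west 26.000, east 28.000.

26.000, 28.000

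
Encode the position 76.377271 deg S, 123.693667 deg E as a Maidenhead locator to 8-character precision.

Shift to the Maidenhead origin (180°W, 90°S): lon 303.69367, lat 13.62273.
Field: lon ⌊303.69367/20⌋ = 15 → P; lat ⌊13.62273/10⌋ = 1 → B.
Square: lon ⌊3.69367/2⌋ = 1; lat ⌊3.62273/1⌋ = 3.
Subsquare: lon ⌊1.69367/0.0833333⌋ = 20 → u; lat ⌊0.62273/0.0416667⌋ = 14 → o.
Extended square: lon ⌊0.02700/0.00833333⌋ = 3; lat ⌊0.03940/0.00416667⌋ = 9.

PB13uo39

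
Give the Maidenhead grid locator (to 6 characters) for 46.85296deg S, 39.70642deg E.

KE93ud

Offset from 180°W / 90°S: lon 219.7064°, lat 43.1470°.
Field: lon ⌊219.7064/20⌋ = 10 → K; lat ⌊43.1470/10⌋ = 4 → E.
Square: lon ⌊19.7064/2⌋ = 9; lat ⌊3.1470/1⌋ = 3.
Subsquare: lon ⌊1.7064/0.0833333⌋ = 20 → u; lat ⌊0.1470/0.0416667⌋ = 3 → d.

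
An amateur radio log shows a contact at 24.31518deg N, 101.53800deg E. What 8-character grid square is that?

OL04sh45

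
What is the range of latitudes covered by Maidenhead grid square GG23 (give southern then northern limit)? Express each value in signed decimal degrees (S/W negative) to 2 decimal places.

Field G=6, G=6: +6·20° lon, +6·10° lat → SW at lon -60°, lat -30°.
Square 2, 3: +2·2° lon, +3·1° lat → SW at lon -56°, lat -27°.
Cell spans 2° lon × 1° lat.
south -27.00, north -26.00.

-27.00, -26.00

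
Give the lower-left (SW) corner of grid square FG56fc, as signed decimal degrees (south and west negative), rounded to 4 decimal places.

Field F=5, G=6: +5·20° lon, +6·10° lat → SW at lon -80°, lat -30°.
Square 5, 6: +5·2° lon, +6·1° lat → SW at lon -70°, lat -24°.
Subsquare f=5, c=2: +5·0.0833333° lon, +2·0.0416667° lat → SW at lon -69.5833°, lat -23.9167°.
latitude -23.9167, longitude -69.5833.

-23.9167, -69.5833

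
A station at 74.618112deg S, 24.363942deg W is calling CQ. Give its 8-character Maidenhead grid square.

HB75tj61

Offset from 180°W / 90°S: lon 155.63606°, lat 15.38189°.
Field: lon ⌊155.63606/20⌋ = 7 → H; lat ⌊15.38189/10⌋ = 1 → B.
Square: lon ⌊15.63606/2⌋ = 7; lat ⌊5.38189/1⌋ = 5.
Subsquare: lon ⌊1.63606/0.0833333⌋ = 19 → t; lat ⌊0.38189/0.0416667⌋ = 9 → j.
Extended square: lon ⌊0.05272/0.00833333⌋ = 6; lat ⌊0.00689/0.00416667⌋ = 1.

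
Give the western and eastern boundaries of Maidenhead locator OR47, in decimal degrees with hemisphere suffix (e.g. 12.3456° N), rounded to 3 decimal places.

Field O=14, R=17: +14·20° lon, +17·10° lat → SW at lon 100°, lat 80°.
Square 4, 7: +4·2° lon, +7·1° lat → SW at lon 108°, lat 87°.
Cell spans 2° lon × 1° lat.
west 108.000° E, east 110.000° E.

108.000° E, 110.000° E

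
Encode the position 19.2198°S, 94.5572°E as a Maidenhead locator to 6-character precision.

Shift to the Maidenhead origin (180°W, 90°S): lon 274.5572, lat 70.7802.
Field: lon ⌊274.5572/20⌋ = 13 → N; lat ⌊70.7802/10⌋ = 7 → H.
Square: lon ⌊14.5572/2⌋ = 7; lat ⌊0.7802/1⌋ = 0.
Subsquare: lon ⌊0.5572/0.0833333⌋ = 6 → g; lat ⌊0.7802/0.0416667⌋ = 18 → s.

NH70gs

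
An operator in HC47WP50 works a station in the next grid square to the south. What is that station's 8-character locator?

Latitude extended square 0; −1 → -1, wraps to 9, carry into subsquare.
Latitude subsquare p = 15; −1 → 14 = o.
The longitude characters are unchanged.

HC47wo59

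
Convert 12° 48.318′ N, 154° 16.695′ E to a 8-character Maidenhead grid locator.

QK72dt33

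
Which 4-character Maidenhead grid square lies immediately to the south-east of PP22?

Longitude square 2; +1 → 3.
Latitude square 2; −1 → 1.

PP31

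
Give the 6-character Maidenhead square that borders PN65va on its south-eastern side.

PN64wx

Longitude subsquare v = 21; +1 → 22 = w.
Latitude subsquare a = 0; −1 → -1, wraps to 23 = x, carry into square.
Latitude square 5; −1 → 4.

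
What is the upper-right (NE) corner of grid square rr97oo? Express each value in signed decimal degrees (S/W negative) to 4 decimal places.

87.6250, 179.2500

Field R=17, R=17: +17·20° lon, +17·10° lat → SW at lon 160°, lat 80°.
Square 9, 7: +9·2° lon, +7·1° lat → SW at lon 178°, lat 87°.
Subsquare o=14, o=14: +14·0.0833333° lon, +14·0.0416667° lat → SW at lon 179.167°, lat 87.5833°.
Cell spans 0.0833333° lon × 0.0416667° lat. NE corner is SW corner plus one full cell.
latitude 87.6250, longitude 179.2500.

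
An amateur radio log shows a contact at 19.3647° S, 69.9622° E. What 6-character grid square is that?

Offset from 180°W / 90°S: lon 249.9622°, lat 70.6353°.
Field (20°×10°, letters A–R): 249.9622/20 → 12 → M, 70.6353/10 → 7 → H; chars MH.
Square (2°×1°, digits 0–9): 9.9622/2 → 4, 0.6353/1 → 0; chars 40.
Subsquare (5′×2.5′, letters a–x): 1.9622/0.0833333 → 23 → x, 0.6353/0.0416667 → 15 → p; chars xp.

MH40xp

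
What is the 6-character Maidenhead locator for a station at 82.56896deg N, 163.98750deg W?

Offset from 180°W / 90°S: lon 16.0125°, lat 172.5690°.
Field (20°×10°, letters A–R): 16.0125/20 → 0 → A, 172.5690/10 → 17 → R; chars AR.
Square (2°×1°, digits 0–9): 16.0125/2 → 8, 2.5690/1 → 2; chars 82.
Subsquare (5′×2.5′, letters a–x): 0.0125/0.0833333 → 0 → a, 0.5690/0.0416667 → 13 → n; chars an.

AR82an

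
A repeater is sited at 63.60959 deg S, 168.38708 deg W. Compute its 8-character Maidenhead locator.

AC56tj33

Add 180° to longitude and 90° to latitude: 11.61292, 26.39041.
Field: lon ⌊11.61292/20⌋ = 0 → A; lat ⌊26.39041/10⌋ = 2 → C.
Square: lon ⌊11.61292/2⌋ = 5; lat ⌊6.39041/1⌋ = 6.
Subsquare: lon ⌊1.61292/0.0833333⌋ = 19 → t; lat ⌊0.39041/0.0416667⌋ = 9 → j.
Extended square: lon ⌊0.02959/0.00833333⌋ = 3; lat ⌊0.01541/0.00416667⌋ = 3.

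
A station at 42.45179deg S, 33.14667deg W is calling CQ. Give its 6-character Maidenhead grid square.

HE37kn

Shift to the Maidenhead origin (180°W, 90°S): lon 146.8533, lat 47.5482.
Field: lon ⌊146.8533/20⌋ = 7 → H; lat ⌊47.5482/10⌋ = 4 → E.
Square: lon ⌊6.8533/2⌋ = 3; lat ⌊7.5482/1⌋ = 7.
Subsquare: lon ⌊0.8533/0.0833333⌋ = 10 → k; lat ⌊0.5482/0.0416667⌋ = 13 → n.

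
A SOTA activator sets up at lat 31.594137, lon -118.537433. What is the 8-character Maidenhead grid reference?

DM01ro52

Add 180° to longitude and 90° to latitude: 61.46257, 121.59414.
Field: 61.46257/20 → 3 → D, 121.59414/10 → 12 → M; chars DM.
Square: 1.46257/2 → 0, 1.59414/1 → 1; chars 01.
Subsquare: 1.46257/0.0833333 → 17 → r, 0.59414/0.0416667 → 14 → o; chars ro.
Extended square: 0.04590/0.00833333 → 5, 0.01080/0.00416667 → 2; chars 52.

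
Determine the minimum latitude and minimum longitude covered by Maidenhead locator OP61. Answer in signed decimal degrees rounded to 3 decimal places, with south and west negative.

61.000, 112.000

Field O=14, P=15: +14·20° lon, +15·10° lat → SW at lon 100°, lat 60°.
Square 6, 1: +6·2° lon, +1·1° lat → SW at lon 112°, lat 61°.
latitude 61.000, longitude 112.000.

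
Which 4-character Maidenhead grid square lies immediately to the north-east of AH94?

Longitude square 9; +1 → 10, wraps to 0, carry into field.
Longitude field A = 0; +1 → 1 = B.
Latitude square 4; +1 → 5.

BH05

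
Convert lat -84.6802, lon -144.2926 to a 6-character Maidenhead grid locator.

BA75uh

Add 180° to longitude and 90° to latitude: 35.7074, 5.3198.
Field (20°×10°, letters A–R): 35.7074/20 → 1 → B, 5.3198/10 → 0 → A; chars BA.
Square (2°×1°, digits 0–9): 15.7074/2 → 7, 5.3198/1 → 5; chars 75.
Subsquare (5′×2.5′, letters a–x): 1.7074/0.0833333 → 20 → u, 0.3198/0.0416667 → 7 → h; chars uh.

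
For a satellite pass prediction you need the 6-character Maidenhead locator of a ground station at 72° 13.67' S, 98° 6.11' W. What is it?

Shift to the Maidenhead origin (180°W, 90°S): lon 81.8982, lat 17.7722.
Field: 81.8982/20 → 4 → E, 17.7722/10 → 1 → B; chars EB.
Square: 1.8982/2 → 0, 7.7722/1 → 7; chars 07.
Subsquare: 1.8982/0.0833333 → 22 → w, 0.7722/0.0416667 → 18 → s; chars ws.

EB07ws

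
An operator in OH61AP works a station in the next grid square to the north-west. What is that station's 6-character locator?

OH51xq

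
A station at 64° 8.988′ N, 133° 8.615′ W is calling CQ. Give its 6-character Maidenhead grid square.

CP34kd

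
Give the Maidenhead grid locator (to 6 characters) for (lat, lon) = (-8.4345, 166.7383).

Offset from 180°W / 90°S: lon 346.7383°, lat 81.5655°.
Field: 346.7383/20 → 17 → R, 81.5655/10 → 8 → I; chars RI.
Square: 6.7383/2 → 3, 1.5655/1 → 1; chars 31.
Subsquare: 0.7383/0.0833333 → 8 → i, 0.5655/0.0416667 → 13 → n; chars in.

RI31in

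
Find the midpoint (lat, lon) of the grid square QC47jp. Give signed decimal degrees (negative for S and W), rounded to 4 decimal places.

-62.3542, 148.7917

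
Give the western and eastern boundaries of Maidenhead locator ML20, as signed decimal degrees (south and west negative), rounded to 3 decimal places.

64.000, 66.000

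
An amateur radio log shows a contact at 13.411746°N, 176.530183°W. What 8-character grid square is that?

AK13rj68

Add 180° to longitude and 90° to latitude: 3.46982, 103.41175.
Field: lon ⌊3.46982/20⌋ = 0 → A; lat ⌊103.41175/10⌋ = 10 → K.
Square: lon ⌊3.46982/2⌋ = 1; lat ⌊3.41175/1⌋ = 3.
Subsquare: lon ⌊1.46982/0.0833333⌋ = 17 → r; lat ⌊0.41175/0.0416667⌋ = 9 → j.
Extended square: lon ⌊0.05315/0.00833333⌋ = 6; lat ⌊0.03675/0.00416667⌋ = 8.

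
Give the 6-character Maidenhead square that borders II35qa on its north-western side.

II35pb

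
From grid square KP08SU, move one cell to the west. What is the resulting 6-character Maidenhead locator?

Longitude subsquare s = 18; −1 → 17 = r.
The latitude characters are unchanged.

KP08ru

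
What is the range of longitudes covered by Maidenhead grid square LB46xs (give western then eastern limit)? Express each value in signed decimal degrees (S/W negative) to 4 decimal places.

Field L=11, B=1: +11·20° lon, +1·10° lat → SW at lon 40°, lat -80°.
Square 4, 6: +4·2° lon, +6·1° lat → SW at lon 48°, lat -74°.
Subsquare x=23, s=18: +23·0.0833333° lon, +18·0.0416667° lat → SW at lon 49.9167°, lat -73.25°.
Cell spans 0.0833333° lon × 0.0416667° lat.
west 49.9167, east 50.0000.

49.9167, 50.0000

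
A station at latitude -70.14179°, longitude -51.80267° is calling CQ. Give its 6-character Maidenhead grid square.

GB49cu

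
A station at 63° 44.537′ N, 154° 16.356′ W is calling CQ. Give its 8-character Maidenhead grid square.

BP23ur78

Shift to the Maidenhead origin (180°W, 90°S): lon 25.72740, lat 153.74228.
Field: lon ⌊25.72740/20⌋ = 1 → B; lat ⌊153.74228/10⌋ = 15 → P.
Square: lon ⌊5.72740/2⌋ = 2; lat ⌊3.74228/1⌋ = 3.
Subsquare: lon ⌊1.72740/0.0833333⌋ = 20 → u; lat ⌊0.74228/0.0416667⌋ = 17 → r.
Extended square: lon ⌊0.06073/0.00833333⌋ = 7; lat ⌊0.03395/0.00416667⌋ = 8.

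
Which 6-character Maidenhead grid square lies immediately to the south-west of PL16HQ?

PL16gp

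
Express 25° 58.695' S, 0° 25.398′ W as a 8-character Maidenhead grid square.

Shift to the Maidenhead origin (180°W, 90°S): lon 179.57670, lat 64.02175.
Field: lon ⌊179.57670/20⌋ = 8 → I; lat ⌊64.02175/10⌋ = 6 → G.
Square: lon ⌊19.57670/2⌋ = 9; lat ⌊4.02175/1⌋ = 4.
Subsquare: lon ⌊1.57670/0.0833333⌋ = 18 → s; lat ⌊0.02175/0.0416667⌋ = 0 → a.
Extended square: lon ⌊0.07670/0.00833333⌋ = 9; lat ⌊0.02175/0.00416667⌋ = 5.

IG94sa95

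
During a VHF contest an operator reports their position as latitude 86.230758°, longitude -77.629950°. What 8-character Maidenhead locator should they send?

FR16ef45

Shift to the Maidenhead origin (180°W, 90°S): lon 102.37005, lat 176.23076.
Field (20°×10°, letters A–R): 102.37005/20 → 5 → F, 176.23076/10 → 17 → R; chars FR.
Square (2°×1°, digits 0–9): 2.37005/2 → 1, 6.23076/1 → 6; chars 16.
Subsquare (5′×2.5′, letters a–x): 0.37005/0.0833333 → 4 → e, 0.23076/0.0416667 → 5 → f; chars ef.
Extended square (30″×15″, digits 0–9): 0.03672/0.00833333 → 4, 0.02242/0.00416667 → 5; chars 45.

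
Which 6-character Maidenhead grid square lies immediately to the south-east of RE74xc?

RE84ab

Longitude subsquare x = 23; +1 → 24, wraps to 0 = a, carry into square.
Longitude square 7; +1 → 8.
Latitude subsquare c = 2; −1 → 1 = b.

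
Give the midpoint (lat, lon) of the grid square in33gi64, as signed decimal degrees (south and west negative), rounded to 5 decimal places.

43.35208, -13.44583

Field I=8, N=13: +8·20° lon, +13·10° lat → SW at lon -20°, lat 40°.
Square 3, 3: +3·2° lon, +3·1° lat → SW at lon -14°, lat 43°.
Subsquare g=6, i=8: +6·0.0833333° lon, +8·0.0416667° lat → SW at lon -13.5°, lat 43.3333°.
Extended square 6, 4: +6·0.00833333° lon, +4·0.00416667° lat → SW at lon -13.45°, lat 43.35°.
Cell spans 0.00833333° lon × 0.00416667° lat. Centre is SW corner plus half of each.
latitude 43.35208, longitude -13.44583.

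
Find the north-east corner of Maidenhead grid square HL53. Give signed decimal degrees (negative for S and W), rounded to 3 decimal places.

Field H=7, L=11: +7·20° lon, +11·10° lat → SW at lon -40°, lat 20°.
Square 5, 3: +5·2° lon, +3·1° lat → SW at lon -30°, lat 23°.
Cell spans 2° lon × 1° lat. NE corner is SW corner plus one full cell.
latitude 24.000, longitude -28.000.

24.000, -28.000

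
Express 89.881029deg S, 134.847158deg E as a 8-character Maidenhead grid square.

Add 180° to longitude and 90° to latitude: 314.84716, 0.11897.
Field: 314.84716/20 → 15 → P, 0.11897/10 → 0 → A; chars PA.
Square: 14.84716/2 → 7, 0.11897/1 → 0; chars 70.
Subsquare: 0.84716/0.0833333 → 10 → k, 0.11897/0.0416667 → 2 → c; chars kc.
Extended square: 0.01382/0.00833333 → 1, 0.03564/0.00416667 → 8; chars 18.

PA70kc18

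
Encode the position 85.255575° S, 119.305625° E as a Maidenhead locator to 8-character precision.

OA94pr68

Add 180° to longitude and 90° to latitude: 299.30563, 4.74443.
Field (20°×10°, letters A–R): 299.30563/20 → 14 → O, 4.74443/10 → 0 → A; chars OA.
Square (2°×1°, digits 0–9): 19.30563/2 → 9, 4.74443/1 → 4; chars 94.
Subsquare (5′×2.5′, letters a–x): 1.30563/0.0833333 → 15 → p, 0.74443/0.0416667 → 17 → r; chars pr.
Extended square (30″×15″, digits 0–9): 0.05563/0.00833333 → 6, 0.03609/0.00416667 → 8; chars 68.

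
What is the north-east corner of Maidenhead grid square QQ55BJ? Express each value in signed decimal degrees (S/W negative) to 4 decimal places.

75.4167, 150.1667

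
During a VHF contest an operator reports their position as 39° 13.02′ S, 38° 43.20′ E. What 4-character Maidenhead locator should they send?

Offset from 180°W / 90°S: lon 218.72°, lat 50.78°.
Field: 218.72/20 → 10 → K, 50.78/10 → 5 → F; chars KF.
Square: 18.72/2 → 9, 0.78/1 → 0; chars 90.

KF90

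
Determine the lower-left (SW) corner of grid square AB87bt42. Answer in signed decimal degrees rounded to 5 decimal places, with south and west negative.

Field A=0, B=1: +0·20° lon, +1·10° lat → SW at lon -180°, lat -80°.
Square 8, 7: +8·2° lon, +7·1° lat → SW at lon -164°, lat -73°.
Subsquare b=1, t=19: +1·0.0833333° lon, +19·0.0416667° lat → SW at lon -163.917°, lat -72.2083°.
Extended square 4, 2: +4·0.00833333° lon, +2·0.00416667° lat → SW at lon -163.883°, lat -72.2°.
latitude -72.20000, longitude -163.88333.

-72.20000, -163.88333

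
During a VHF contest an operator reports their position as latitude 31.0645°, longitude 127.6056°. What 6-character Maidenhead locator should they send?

PM31tb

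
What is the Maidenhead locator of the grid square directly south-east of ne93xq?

Longitude subsquare x = 23; +1 → 24, wraps to 0 = a, carry into square.
Longitude square 9; +1 → 10, wraps to 0, carry into field.
Longitude field N = 13; +1 → 14 = O.
Latitude subsquare q = 16; −1 → 15 = p.

OE03ap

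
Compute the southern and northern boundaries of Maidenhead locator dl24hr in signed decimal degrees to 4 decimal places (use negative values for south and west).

Field D=3, L=11: +3·20° lon, +11·10° lat → SW at lon -120°, lat 20°.
Square 2, 4: +2·2° lon, +4·1° lat → SW at lon -116°, lat 24°.
Subsquare h=7, r=17: +7·0.0833333° lon, +17·0.0416667° lat → SW at lon -115.417°, lat 24.7083°.
Cell spans 0.0833333° lon × 0.0416667° lat.
south 24.7083, north 24.7500.

24.7083, 24.7500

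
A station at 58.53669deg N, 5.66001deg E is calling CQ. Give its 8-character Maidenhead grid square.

JO28tm98

Offset from 180°W / 90°S: lon 185.66001°, lat 148.53669°.
Field: 185.66001/20 → 9 → J, 148.53669/10 → 14 → O; chars JO.
Square: 5.66001/2 → 2, 8.53669/1 → 8; chars 28.
Subsquare: 1.66001/0.0833333 → 19 → t, 0.53669/0.0416667 → 12 → m; chars tm.
Extended square: 0.07668/0.00833333 → 9, 0.03669/0.00416667 → 8; chars 98.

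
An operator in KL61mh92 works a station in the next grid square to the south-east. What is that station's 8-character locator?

Longitude extended square 9; +1 → 10, wraps to 0, carry into subsquare.
Longitude subsquare m = 12; +1 → 13 = n.
Latitude extended square 2; −1 → 1.

KL61nh01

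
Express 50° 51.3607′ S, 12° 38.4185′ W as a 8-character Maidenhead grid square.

ID39qd34

Shift to the Maidenhead origin (180°W, 90°S): lon 167.35969, lat 39.14399.
Field (20°×10°, letters A–R): 167.35969/20 → 8 → I, 39.14399/10 → 3 → D; chars ID.
Square (2°×1°, digits 0–9): 7.35969/2 → 3, 9.14399/1 → 9; chars 39.
Subsquare (5′×2.5′, letters a–x): 1.35969/0.0833333 → 16 → q, 0.14399/0.0416667 → 3 → d; chars qd.
Extended square (30″×15″, digits 0–9): 0.02636/0.00833333 → 3, 0.01899/0.00416667 → 4; chars 34.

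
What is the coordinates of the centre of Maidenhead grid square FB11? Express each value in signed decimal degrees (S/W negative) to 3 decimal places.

-78.500, -77.000

Field F=5, B=1: +5·20° lon, +1·10° lat → SW at lon -80°, lat -80°.
Square 1, 1: +1·2° lon, +1·1° lat → SW at lon -78°, lat -79°.
Cell spans 2° lon × 1° lat. Centre is SW corner plus half of each.
latitude -78.500, longitude -77.000.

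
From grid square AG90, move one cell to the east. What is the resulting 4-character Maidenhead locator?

BG00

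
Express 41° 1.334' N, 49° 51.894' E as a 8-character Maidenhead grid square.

LN41wa35

Offset from 180°W / 90°S: lon 229.86490°, lat 131.02223°.
Field (20°×10°, letters A–R): 229.86490/20 → 11 → L, 131.02223/10 → 13 → N; chars LN.
Square (2°×1°, digits 0–9): 9.86490/2 → 4, 1.02223/1 → 1; chars 41.
Subsquare (5′×2.5′, letters a–x): 1.86490/0.0833333 → 22 → w, 0.02223/0.0416667 → 0 → a; chars wa.
Extended square (30″×15″, digits 0–9): 0.03157/0.00833333 → 3, 0.02223/0.00416667 → 5; chars 35.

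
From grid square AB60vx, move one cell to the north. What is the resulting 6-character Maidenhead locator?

Latitude subsquare x = 23; +1 → 24, wraps to 0 = a, carry into square.
Latitude square 0; +1 → 1.
The longitude characters are unchanged.

AB61va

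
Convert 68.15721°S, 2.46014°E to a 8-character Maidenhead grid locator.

Shift to the Maidenhead origin (180°W, 90°S): lon 182.46014, lat 21.84279.
Field: 182.46014/20 → 9 → J, 21.84279/10 → 2 → C; chars JC.
Square: 2.46014/2 → 1, 1.84279/1 → 1; chars 11.
Subsquare: 0.46014/0.0833333 → 5 → f, 0.84279/0.0416667 → 20 → u; chars fu.
Extended square: 0.04347/0.00833333 → 5, 0.00946/0.00416667 → 2; chars 52.

JC11fu52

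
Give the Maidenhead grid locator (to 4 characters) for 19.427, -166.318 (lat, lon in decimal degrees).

Shift to the Maidenhead origin (180°W, 90°S): lon 13.68, lat 109.43.
Field (20°×10°, letters A–R): 13.68/20 → 0 → A, 109.43/10 → 10 → K; chars AK.
Square (2°×1°, digits 0–9): 13.68/2 → 6, 9.43/1 → 9; chars 69.

AK69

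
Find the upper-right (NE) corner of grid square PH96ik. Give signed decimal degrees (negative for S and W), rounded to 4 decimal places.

Field P=15, H=7: +15·20° lon, +7·10° lat → SW at lon 120°, lat -20°.
Square 9, 6: +9·2° lon, +6·1° lat → SW at lon 138°, lat -14°.
Subsquare i=8, k=10: +8·0.0833333° lon, +10·0.0416667° lat → SW at lon 138.667°, lat -13.5833°.
Cell spans 0.0833333° lon × 0.0416667° lat. NE corner is SW corner plus one full cell.
latitude -13.5417, longitude 138.7500.

-13.5417, 138.7500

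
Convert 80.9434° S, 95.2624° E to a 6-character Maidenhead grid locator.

NA79pb

Add 180° to longitude and 90° to latitude: 275.2624, 9.0566.
Field (20°×10°, letters A–R): lon ⌊275.2624/20⌋ = 13 → N; lat ⌊9.0566/10⌋ = 0 → A.
Square (2°×1°, digits 0–9): lon ⌊15.2624/2⌋ = 7; lat ⌊9.0566/1⌋ = 9.
Subsquare (5′×2.5′, letters a–x): lon ⌊1.2624/0.0833333⌋ = 15 → p; lat ⌊0.0566/0.0416667⌋ = 1 → b.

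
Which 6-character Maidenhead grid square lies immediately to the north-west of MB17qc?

Longitude subsquare q = 16; −1 → 15 = p.
Latitude subsquare c = 2; +1 → 3 = d.

MB17pd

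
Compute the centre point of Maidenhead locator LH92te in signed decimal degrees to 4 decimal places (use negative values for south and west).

-17.8125, 59.6250

Field L=11, H=7: +11·20° lon, +7·10° lat → SW at lon 40°, lat -20°.
Square 9, 2: +9·2° lon, +2·1° lat → SW at lon 58°, lat -18°.
Subsquare t=19, e=4: +19·0.0833333° lon, +4·0.0416667° lat → SW at lon 59.5833°, lat -17.8333°.
Cell spans 0.0833333° lon × 0.0416667° lat. Centre is SW corner plus half of each.
latitude -17.8125, longitude 59.6250.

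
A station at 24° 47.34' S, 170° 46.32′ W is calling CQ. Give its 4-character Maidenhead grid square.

Add 180° to longitude and 90° to latitude: 9.23, 65.21.
Field: lon ⌊9.23/20⌋ = 0 → A; lat ⌊65.21/10⌋ = 6 → G.
Square: lon ⌊9.23/2⌋ = 4; lat ⌊5.21/1⌋ = 5.

AG45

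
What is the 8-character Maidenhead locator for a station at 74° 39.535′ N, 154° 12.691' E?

QQ74cp58

Shift to the Maidenhead origin (180°W, 90°S): lon 334.21152, lat 164.65892.
Field: lon ⌊334.21152/20⌋ = 16 → Q; lat ⌊164.65892/10⌋ = 16 → Q.
Square: lon ⌊14.21152/2⌋ = 7; lat ⌊4.65892/1⌋ = 4.
Subsquare: lon ⌊0.21152/0.0833333⌋ = 2 → c; lat ⌊0.65892/0.0416667⌋ = 15 → p.
Extended square: lon ⌊0.04485/0.00833333⌋ = 5; lat ⌊0.03392/0.00416667⌋ = 8.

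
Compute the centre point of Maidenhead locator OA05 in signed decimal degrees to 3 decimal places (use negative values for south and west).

-84.500, 101.000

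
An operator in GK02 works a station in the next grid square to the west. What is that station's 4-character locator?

FK92

Longitude square 0; −1 → -1, wraps to 9, carry into field.
Longitude field G = 6; −1 → 5 = F.
The latitude characters are unchanged.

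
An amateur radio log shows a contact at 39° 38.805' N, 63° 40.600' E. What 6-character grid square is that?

Shift to the Maidenhead origin (180°W, 90°S): lon 243.6767, lat 129.6467.
Field: 243.6767/20 → 12 → M, 129.6467/10 → 12 → M; chars MM.
Square: 3.6767/2 → 1, 9.6467/1 → 9; chars 19.
Subsquare: 1.6767/0.0833333 → 20 → u, 0.6467/0.0416667 → 15 → p; chars up.

MM19up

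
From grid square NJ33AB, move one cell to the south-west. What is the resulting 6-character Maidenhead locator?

Longitude subsquare a = 0; −1 → -1, wraps to 23 = x, carry into square.
Longitude square 3; −1 → 2.
Latitude subsquare b = 1; −1 → 0 = a.

NJ23xa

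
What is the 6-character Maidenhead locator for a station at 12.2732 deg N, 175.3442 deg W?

Offset from 180°W / 90°S: lon 4.6558°, lat 102.2732°.
Field: 4.6558/20 → 0 → A, 102.2732/10 → 10 → K; chars AK.
Square: 4.6558/2 → 2, 2.2732/1 → 2; chars 22.
Subsquare: 0.6558/0.0833333 → 7 → h, 0.2732/0.0416667 → 6 → g; chars hg.

AK22hg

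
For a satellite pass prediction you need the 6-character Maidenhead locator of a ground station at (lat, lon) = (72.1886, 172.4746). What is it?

Add 180° to longitude and 90° to latitude: 352.4746, 162.1886.
Field: lon ⌊352.4746/20⌋ = 17 → R; lat ⌊162.1886/10⌋ = 16 → Q.
Square: lon ⌊12.4746/2⌋ = 6; lat ⌊2.1886/1⌋ = 2.
Subsquare: lon ⌊0.4746/0.0833333⌋ = 5 → f; lat ⌊0.1886/0.0416667⌋ = 4 → e.

RQ62fe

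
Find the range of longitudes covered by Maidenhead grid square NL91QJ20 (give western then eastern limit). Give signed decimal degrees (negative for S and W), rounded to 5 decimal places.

Field N=13, L=11: +13·20° lon, +11·10° lat → SW at lon 80°, lat 20°.
Square 9, 1: +9·2° lon, +1·1° lat → SW at lon 98°, lat 21°.
Subsquare q=16, j=9: +16·0.0833333° lon, +9·0.0416667° lat → SW at lon 99.3333°, lat 21.375°.
Extended square 2, 0: +2·0.00833333° lon, +0·0.00416667° lat → SW at lon 99.35°, lat 21.375°.
Cell spans 0.00833333° lon × 0.00416667° lat.
west 99.35000, east 99.35833.

99.35000, 99.35833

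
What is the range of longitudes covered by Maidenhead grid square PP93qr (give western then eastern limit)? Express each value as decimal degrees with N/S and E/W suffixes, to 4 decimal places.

Field P=15, P=15: +15·20° lon, +15·10° lat → SW at lon 120°, lat 60°.
Square 9, 3: +9·2° lon, +3·1° lat → SW at lon 138°, lat 63°.
Subsquare q=16, r=17: +16·0.0833333° lon, +17·0.0416667° lat → SW at lon 139.333°, lat 63.7083°.
Cell spans 0.0833333° lon × 0.0416667° lat.
west 139.3333° E, east 139.4167° E.

139.3333° E, 139.4167° E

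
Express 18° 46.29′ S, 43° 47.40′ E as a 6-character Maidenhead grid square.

LH11vf

Shift to the Maidenhead origin (180°W, 90°S): lon 223.7900, lat 71.2285.
Field: lon ⌊223.7900/20⌋ = 11 → L; lat ⌊71.2285/10⌋ = 7 → H.
Square: lon ⌊3.7900/2⌋ = 1; lat ⌊1.2285/1⌋ = 1.
Subsquare: lon ⌊1.7900/0.0833333⌋ = 21 → v; lat ⌊0.2285/0.0416667⌋ = 5 → f.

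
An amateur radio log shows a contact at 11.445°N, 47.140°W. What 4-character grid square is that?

GK61

Shift to the Maidenhead origin (180°W, 90°S): lon 132.86, lat 101.44.
Field: lon ⌊132.86/20⌋ = 6 → G; lat ⌊101.44/10⌋ = 10 → K.
Square: lon ⌊12.86/2⌋ = 6; lat ⌊1.44/1⌋ = 1.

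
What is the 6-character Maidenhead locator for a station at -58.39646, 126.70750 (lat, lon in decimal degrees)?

PD31io

Shift to the Maidenhead origin (180°W, 90°S): lon 306.7075, lat 31.6035.
Field: lon ⌊306.7075/20⌋ = 15 → P; lat ⌊31.6035/10⌋ = 3 → D.
Square: lon ⌊6.7075/2⌋ = 3; lat ⌊1.6035/1⌋ = 1.
Subsquare: lon ⌊0.7075/0.0833333⌋ = 8 → i; lat ⌊0.6035/0.0416667⌋ = 14 → o.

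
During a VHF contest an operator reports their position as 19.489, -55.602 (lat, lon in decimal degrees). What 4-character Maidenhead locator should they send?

Offset from 180°W / 90°S: lon 124.40°, lat 109.49°.
Field (20°×10°, letters A–R): 124.40/20 → 6 → G, 109.49/10 → 10 → K; chars GK.
Square (2°×1°, digits 0–9): 4.40/2 → 2, 9.49/1 → 9; chars 29.

GK29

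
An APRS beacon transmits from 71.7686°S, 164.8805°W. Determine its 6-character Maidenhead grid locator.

AB78nf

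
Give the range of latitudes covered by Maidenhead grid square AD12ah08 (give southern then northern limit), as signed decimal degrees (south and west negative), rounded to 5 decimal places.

-57.67500, -57.67083

Field A=0, D=3: +0·20° lon, +3·10° lat → SW at lon -180°, lat -60°.
Square 1, 2: +1·2° lon, +2·1° lat → SW at lon -178°, lat -58°.
Subsquare a=0, h=7: +0·0.0833333° lon, +7·0.0416667° lat → SW at lon -178°, lat -57.7083°.
Extended square 0, 8: +0·0.00833333° lon, +8·0.00416667° lat → SW at lon -178°, lat -57.675°.
Cell spans 0.00833333° lon × 0.00416667° lat.
south -57.67500, north -57.67083.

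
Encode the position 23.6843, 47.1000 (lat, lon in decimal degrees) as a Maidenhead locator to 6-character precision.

LL33nq

Offset from 180°W / 90°S: lon 227.1000°, lat 113.6843°.
Field (20°×10°, letters A–R): 227.1000/20 → 11 → L, 113.6843/10 → 11 → L; chars LL.
Square (2°×1°, digits 0–9): 7.1000/2 → 3, 3.6843/1 → 3; chars 33.
Subsquare (5′×2.5′, letters a–x): 1.1000/0.0833333 → 13 → n, 0.6843/0.0416667 → 16 → q; chars nq.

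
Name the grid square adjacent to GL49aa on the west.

Longitude subsquare a = 0; −1 → -1, wraps to 23 = x, carry into square.
Longitude square 4; −1 → 3.
The latitude characters are unchanged.

GL39xa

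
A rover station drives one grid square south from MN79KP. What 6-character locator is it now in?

MN79ko

Latitude subsquare p = 15; −1 → 14 = o.
The longitude characters are unchanged.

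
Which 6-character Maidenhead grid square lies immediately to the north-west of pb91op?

PB91nq

Longitude subsquare o = 14; −1 → 13 = n.
Latitude subsquare p = 15; +1 → 16 = q.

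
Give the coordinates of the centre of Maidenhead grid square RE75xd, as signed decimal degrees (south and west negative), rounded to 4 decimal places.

Field R=17, E=4: +17·20° lon, +4·10° lat → SW at lon 160°, lat -50°.
Square 7, 5: +7·2° lon, +5·1° lat → SW at lon 174°, lat -45°.
Subsquare x=23, d=3: +23·0.0833333° lon, +3·0.0416667° lat → SW at lon 175.917°, lat -44.875°.
Cell spans 0.0833333° lon × 0.0416667° lat. Centre is SW corner plus half of each.
latitude -44.8542, longitude 175.9583.

-44.8542, 175.9583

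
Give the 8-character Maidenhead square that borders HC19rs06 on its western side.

HC19qs96

Longitude extended square 0; −1 → -1, wraps to 9, carry into subsquare.
Longitude subsquare r = 17; −1 → 16 = q.
The latitude characters are unchanged.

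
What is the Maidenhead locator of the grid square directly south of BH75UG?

BH75uf

Latitude subsquare g = 6; −1 → 5 = f.
The longitude characters are unchanged.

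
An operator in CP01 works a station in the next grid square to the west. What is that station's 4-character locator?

BP91

Longitude square 0; −1 → -1, wraps to 9, carry into field.
Longitude field C = 2; −1 → 1 = B.
The latitude characters are unchanged.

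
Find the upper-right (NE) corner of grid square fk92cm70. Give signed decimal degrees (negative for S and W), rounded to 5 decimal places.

12.50417, -61.76667

Field F=5, K=10: +5·20° lon, +10·10° lat → SW at lon -80°, lat 10°.
Square 9, 2: +9·2° lon, +2·1° lat → SW at lon -62°, lat 12°.
Subsquare c=2, m=12: +2·0.0833333° lon, +12·0.0416667° lat → SW at lon -61.8333°, lat 12.5°.
Extended square 7, 0: +7·0.00833333° lon, +0·0.00416667° lat → SW at lon -61.775°, lat 12.5°.
Cell spans 0.00833333° lon × 0.00416667° lat. NE corner is SW corner plus one full cell.
latitude 12.50417, longitude -61.76667.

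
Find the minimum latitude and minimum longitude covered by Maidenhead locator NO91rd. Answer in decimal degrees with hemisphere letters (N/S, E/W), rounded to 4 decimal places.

51.1250° N, 99.4167° E

Field N=13, O=14: +13·20° lon, +14·10° lat → SW at lon 80°, lat 50°.
Square 9, 1: +9·2° lon, +1·1° lat → SW at lon 98°, lat 51°.
Subsquare r=17, d=3: +17·0.0833333° lon, +3·0.0416667° lat → SW at lon 99.4167°, lat 51.125°.
latitude 51.1250° N, longitude 99.4167° E.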